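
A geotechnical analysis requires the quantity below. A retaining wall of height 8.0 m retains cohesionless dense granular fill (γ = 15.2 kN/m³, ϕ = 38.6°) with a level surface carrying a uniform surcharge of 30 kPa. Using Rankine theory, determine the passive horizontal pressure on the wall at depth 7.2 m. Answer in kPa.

602 kPa

K_p = (1 + sin φ)/(1 − sin φ) = 4.317.
σ_v = γz + q = 15.2 × 7.2 + 30 = 139.4 kPa.
σ_h = K_p σ_v = 4.317 × 139.4 = 602.0 kPa.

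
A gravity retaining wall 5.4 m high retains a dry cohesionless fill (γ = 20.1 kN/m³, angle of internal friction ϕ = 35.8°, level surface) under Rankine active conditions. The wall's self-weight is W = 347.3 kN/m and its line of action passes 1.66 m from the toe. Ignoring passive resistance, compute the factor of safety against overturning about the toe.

K_a = tan²(45° − 35.8°/2) = 0.2619.
P_a = ½K_aγH² = 0.5×0.2619×20.1×5.4² = 76.74 kN/m, acting at H/3 = 1.800 m above the base.
Overturning moment M_o = P_a × H/3 = 76.74 × 1.800 = 138.1.
Resisting moment M_r = W × 1.66 = 347.3 × 1.66 = 576.5.
FS_overturning = M_r/M_o = 576.5/138.1 = 4.174.

4.17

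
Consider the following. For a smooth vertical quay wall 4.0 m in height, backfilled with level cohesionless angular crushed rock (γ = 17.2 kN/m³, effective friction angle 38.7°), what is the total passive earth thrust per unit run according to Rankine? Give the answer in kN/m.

K_p = tan²(45° + φ/2) = 4.337.
P_p = ½ K_p γ H² = 0.5 × 4.337 × 17.2 × 4.0² = 596.7 kN/m.

597 kN/m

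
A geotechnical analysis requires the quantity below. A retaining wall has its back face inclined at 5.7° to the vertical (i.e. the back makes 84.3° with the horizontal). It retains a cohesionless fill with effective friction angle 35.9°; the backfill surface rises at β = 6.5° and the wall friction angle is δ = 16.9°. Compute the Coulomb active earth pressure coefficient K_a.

K_a = sin²(α+φ) / [sin²α · sin(α−δ) · (1 + √{sin(φ+δ)sin(φ−β) / (sin(α−δ)sin(α+β))})²].
With α = 84.3°, φ = 35.9°, δ = 16.9°, β = 6.5°: K_a = 0.2998.

0.300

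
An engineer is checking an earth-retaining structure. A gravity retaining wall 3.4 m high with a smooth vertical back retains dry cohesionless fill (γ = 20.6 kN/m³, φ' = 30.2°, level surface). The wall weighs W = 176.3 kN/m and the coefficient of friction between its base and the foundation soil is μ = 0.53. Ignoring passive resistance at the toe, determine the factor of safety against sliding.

K_a = tan²(45° − 30.2°/2) = 0.3307.
P_a = ½K_aγH² = 0.5×0.3307×20.6×3.4² = 39.37 kN/m, acting at H/3 = 1.133 m above the base.
FS_sliding = μW / P_a = 0.53×176.3 / 39.37 = 2.373.

2.37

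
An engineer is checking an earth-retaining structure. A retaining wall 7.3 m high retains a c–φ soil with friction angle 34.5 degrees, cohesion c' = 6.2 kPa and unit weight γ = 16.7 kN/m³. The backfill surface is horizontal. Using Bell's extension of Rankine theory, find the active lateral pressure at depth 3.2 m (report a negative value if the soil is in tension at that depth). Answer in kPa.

K_a = (1 − sin φ)/(1 + sin φ) = 0.2768.
σ_a = K_a γ z − 2c√K_a = 0.2768×16.7×3.2 − 2×6.2×0.5261 = 8.269 kPa.

8.27 kPa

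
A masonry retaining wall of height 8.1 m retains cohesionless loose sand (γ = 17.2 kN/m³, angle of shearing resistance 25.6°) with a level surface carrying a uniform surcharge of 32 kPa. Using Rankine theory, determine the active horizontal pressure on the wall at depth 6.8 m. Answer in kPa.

K_a = (1 − sin φ)/(1 + sin φ) = 0.3966.
σ_v = γz + q = 17.2 × 6.8 + 32 = 149.0 kPa.
σ_h = K_a σ_v = 0.3966 × 149.0 = 59.07 kPa.

59.1 kPa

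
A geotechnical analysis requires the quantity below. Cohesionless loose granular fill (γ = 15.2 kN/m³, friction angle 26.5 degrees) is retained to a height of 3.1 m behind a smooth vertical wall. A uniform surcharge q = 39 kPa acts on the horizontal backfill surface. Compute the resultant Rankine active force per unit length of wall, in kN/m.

K_a = tan²(45° − φ/2) = 0.3829.
Soil triangle: ½ K_a γ H² = 0.5×0.3829×15.2×3.1² = 27.97 kN/m.
Surcharge rectangle: K_a q H = 0.3829×39×3.1 = 46.30 kN/m.
Total = 27.97 + 46.30 = 74.27 kN/m.

74.3 kN/m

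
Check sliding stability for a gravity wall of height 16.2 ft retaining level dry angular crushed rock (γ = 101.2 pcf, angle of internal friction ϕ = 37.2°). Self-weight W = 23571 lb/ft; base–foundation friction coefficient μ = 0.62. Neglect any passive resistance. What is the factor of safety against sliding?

4.47

K_a = tan²(45° − 37.2°/2) = 0.2464.
P_a = ½K_aγH² = 0.5×0.2464×101.2×16.2² = 3272 lb/ft, acting at H/3 = 5.400 ft above the base.
FS_sliding = μW / P_a = 0.62×23571 / 3272 = 4.466.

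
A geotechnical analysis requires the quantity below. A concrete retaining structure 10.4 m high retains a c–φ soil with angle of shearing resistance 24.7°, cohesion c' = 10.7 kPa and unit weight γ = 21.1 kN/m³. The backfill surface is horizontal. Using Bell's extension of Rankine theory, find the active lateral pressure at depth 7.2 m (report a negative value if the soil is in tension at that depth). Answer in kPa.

K_a = (1 − sin φ)/(1 + sin φ) = 0.4106.
σ_a = K_a γ z − 2c√K_a = 0.4106×21.1×7.2 − 2×10.7×0.6408 = 48.66 kPa.

48.7 kPa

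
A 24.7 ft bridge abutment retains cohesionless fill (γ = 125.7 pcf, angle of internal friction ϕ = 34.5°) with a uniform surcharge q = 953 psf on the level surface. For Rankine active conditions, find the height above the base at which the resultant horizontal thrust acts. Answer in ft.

9.80 ft

K_a = 0.2768.
Triangular part P₁ = ½K_aγH² = 10610 at H/3 = 8.233 ft; rectangular part P₂ = K_a q H = 6516 at H/2 = 12.35 ft.
ȳ = (P₁·8.233 + P₂·12.35)/(P₁+P₂) = 9.799 ft.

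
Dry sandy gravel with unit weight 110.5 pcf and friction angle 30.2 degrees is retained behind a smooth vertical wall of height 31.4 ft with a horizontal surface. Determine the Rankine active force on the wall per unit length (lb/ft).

K_a = tan²(45° − φ/2) = 0.3307.
P_a = ½ K_a γ H² = 0.5 × 0.3307 × 110.5 × 31.4² = 18010 lb/ft.

18000 lb/ft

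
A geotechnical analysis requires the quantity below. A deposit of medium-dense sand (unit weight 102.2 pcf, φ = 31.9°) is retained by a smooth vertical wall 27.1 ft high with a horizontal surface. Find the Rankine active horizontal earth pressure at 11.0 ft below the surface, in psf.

347 psf

K_a = (1 − sin φ)/(1 + sin φ) = 0.3085.
σ_h = K_a γ z = 0.3085 × 102.2 × 11.0 = 346.8 psf.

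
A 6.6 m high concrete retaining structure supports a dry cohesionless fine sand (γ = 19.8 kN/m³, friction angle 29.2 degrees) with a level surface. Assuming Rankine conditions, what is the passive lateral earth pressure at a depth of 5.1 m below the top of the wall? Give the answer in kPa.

293 kPa

K_p = (1 + sin φ)/(1 − sin φ) = 2.905.
σ_h = K_p γ z = 2.905 × 19.8 × 5.1 = 293.4 kPa.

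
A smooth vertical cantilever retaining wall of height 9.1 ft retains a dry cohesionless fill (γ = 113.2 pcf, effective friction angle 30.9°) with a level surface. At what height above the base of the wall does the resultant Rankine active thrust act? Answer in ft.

K_a = 0.3214.
The pressure distribution is triangular, so the resultant acts at H/3 above the base = 9.1/3 = 3.033 ft.

3.03 ft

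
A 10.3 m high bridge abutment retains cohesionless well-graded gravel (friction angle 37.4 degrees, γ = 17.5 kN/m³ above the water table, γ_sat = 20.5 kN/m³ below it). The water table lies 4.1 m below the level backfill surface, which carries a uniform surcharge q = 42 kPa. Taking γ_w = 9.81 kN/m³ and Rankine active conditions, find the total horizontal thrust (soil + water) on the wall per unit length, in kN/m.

489 kN/m

K_a = tan²(45° − φ/2) = 0.2443.
γ' = 20.5 − 9.81 = 10.69 kN/m³. h₂ = H − d_w = 6.2 m.
σ'_h: at surface K_a·q = 10.26; at WT K_a(q+γd_w) = 27.79; at base K_a(q+γd_w+γ'h₂) = 43.97 kPa.
P₁ = ½(10.26+27.79)×4.1 = 77.99; P₂ = ½(27.79+43.97)×6.2 = 222.5; P_w = ½γ_w h₂² = 188.5.
Total = 77.99+222.5+188.5 = 489.0 kN/m.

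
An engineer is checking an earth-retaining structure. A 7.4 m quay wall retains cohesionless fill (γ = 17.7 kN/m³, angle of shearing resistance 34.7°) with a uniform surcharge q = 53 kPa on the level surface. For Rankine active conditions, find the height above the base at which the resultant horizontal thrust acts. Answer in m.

3.02 m

K_a = 0.2745.
Triangular part P₁ = ½K_aγH² = 133.0 at H/3 = 2.467 m; rectangular part P₂ = K_a q H = 107.6 at H/2 = 3.700 m.
ȳ = (P₁·2.467 + P₂·3.700)/(P₁+P₂) = 3.018 m.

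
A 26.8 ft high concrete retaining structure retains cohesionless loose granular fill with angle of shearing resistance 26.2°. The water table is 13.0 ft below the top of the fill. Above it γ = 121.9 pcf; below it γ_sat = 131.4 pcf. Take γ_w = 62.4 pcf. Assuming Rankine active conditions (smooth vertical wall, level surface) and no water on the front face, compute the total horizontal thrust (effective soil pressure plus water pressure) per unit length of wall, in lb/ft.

K_a = tan²(45° − φ/2) = 0.3874.
γ' = 131.4 − 62.4 = 69.00 pcf. Depth below WT = 13.8 ft.
σ'_h at WT = K_a γ d_w = 614.0 psf; at base = 614.0 + K_a γ' × 13.8 = 982.9 psf.
P₁ (0–13.0 ft) = ½×614.0×13.0 = 3991. P₂ (13.0–26.8 ft) = ½(614.0+982.9)×13.8 = 11020.
P_w = ½ γ_w h₂² = 0.5×62.4×13.8² = 5942. Total = 3991+11020+5942 = 20950 lb/ft.

21000 lb/ft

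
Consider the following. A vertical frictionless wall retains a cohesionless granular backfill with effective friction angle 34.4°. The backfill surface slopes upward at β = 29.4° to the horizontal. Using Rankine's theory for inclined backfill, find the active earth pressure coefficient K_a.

K_a = cos β · (cos β − √(cos²β − cos²φ)) / (cos β + √(cos²β − cos²φ)).
cos β = 0.8712, cos φ = 0.8251, √(cos²β − cos²φ) = 0.2796.
K_a = 0.8712 × (0.8712 − 0.2796)/(0.8712 + 0.2796) = 0.4478.

0.448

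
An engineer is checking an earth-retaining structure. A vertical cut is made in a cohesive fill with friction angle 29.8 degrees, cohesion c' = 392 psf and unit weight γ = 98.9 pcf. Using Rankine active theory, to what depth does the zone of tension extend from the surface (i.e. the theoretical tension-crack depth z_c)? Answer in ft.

13.7 ft

K_a = tan²(45° − 29.8°/2) = 0.3360; √K_a = 0.5797.
The active pressure is zero where K_a γ z = 2c√K_a, so z_c = 2c/(γ√K_a) = 2×392/(98.9×0.5797) = 13.68 ft.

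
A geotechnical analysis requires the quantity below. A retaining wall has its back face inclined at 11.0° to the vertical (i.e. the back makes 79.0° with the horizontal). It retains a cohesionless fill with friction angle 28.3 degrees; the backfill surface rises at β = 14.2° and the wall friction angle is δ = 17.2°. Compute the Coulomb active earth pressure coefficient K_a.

0.515

K_a = sin²(α+φ) / [sin²α · sin(α−δ) · (1 + √{sin(φ+δ)sin(φ−β) / (sin(α−δ)sin(α+β))})²].
With α = 79.0°, φ = 28.3°, δ = 17.2°, β = 14.2°: K_a = 0.5145.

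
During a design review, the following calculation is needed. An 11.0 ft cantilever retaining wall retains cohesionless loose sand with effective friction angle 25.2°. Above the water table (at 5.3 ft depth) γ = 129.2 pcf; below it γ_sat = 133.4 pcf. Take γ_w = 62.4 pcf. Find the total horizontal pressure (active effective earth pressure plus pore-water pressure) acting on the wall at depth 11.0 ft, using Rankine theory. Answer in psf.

K_a = (1 − sin φ)/(1 + sin φ) = 0.4027.
γ' = 133.4 − 62.4 = 71.00 pcf.
Effective vertical stress at 11.0 ft: σ'_v = 129.2×5.3 + 71.00×5.70 = 1089 psf.
σ'_h = K_a σ'_v = 0.4027 × 1089 = 438.8 psf; u = γ_w × 5.70 = 355.7 psf.
Total σ_h = 438.8 + 355.7 = 794.5 psf.

794 psf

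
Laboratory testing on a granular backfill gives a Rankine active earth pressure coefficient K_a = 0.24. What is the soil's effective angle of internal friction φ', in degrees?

37.8°

K_a = tan²(45° − φ/2) ⇒ 45° − φ/2 = arctan(√0.24) = 26.10°.
φ = 2(45° − 26.10°) = 37.80°.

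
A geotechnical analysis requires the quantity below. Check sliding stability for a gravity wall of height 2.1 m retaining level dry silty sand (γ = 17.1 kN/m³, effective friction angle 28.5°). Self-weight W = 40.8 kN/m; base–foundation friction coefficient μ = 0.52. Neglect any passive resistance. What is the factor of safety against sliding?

1.59

K_a = tan²(45° − 28.5°/2) = 0.3540.
P_a = ½K_aγH² = 0.5×0.3540×17.1×2.1² = 13.35 kN/m, acting at H/3 = 0.7000 m above the base.
FS_sliding = μW / P_a = 0.52×40.8 / 13.35 = 1.590.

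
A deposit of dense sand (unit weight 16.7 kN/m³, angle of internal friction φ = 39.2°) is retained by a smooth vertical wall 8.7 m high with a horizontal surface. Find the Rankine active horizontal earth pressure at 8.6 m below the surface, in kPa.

32.4 kPa

K_a = (1 − sin φ)/(1 + sin φ) = 0.2255.
σ_h = K_a γ z = 0.2255 × 16.7 × 8.6 = 32.38 kPa.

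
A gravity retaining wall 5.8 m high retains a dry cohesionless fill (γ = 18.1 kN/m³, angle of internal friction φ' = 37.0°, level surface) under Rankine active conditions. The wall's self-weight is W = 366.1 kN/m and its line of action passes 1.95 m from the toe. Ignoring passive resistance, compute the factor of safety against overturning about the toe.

4.88

K_a = tan²(45° − 37.0°/2) = 0.2486.
P_a = ½K_aγH² = 0.5×0.2486×18.1×5.8² = 75.68 kN/m, acting at H/3 = 1.933 m above the base.
Overturning moment M_o = P_a × H/3 = 75.68 × 1.933 = 146.3.
Resisting moment M_r = W × 1.95 = 366.1 × 1.95 = 713.9.
FS_overturning = M_r/M_o = 713.9/146.3 = 4.879.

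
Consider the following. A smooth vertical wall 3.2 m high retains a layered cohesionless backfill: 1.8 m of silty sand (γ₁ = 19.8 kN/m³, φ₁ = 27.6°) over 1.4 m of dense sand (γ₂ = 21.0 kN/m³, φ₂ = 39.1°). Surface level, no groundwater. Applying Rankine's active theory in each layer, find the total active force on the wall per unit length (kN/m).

27.7 kN/m

K_a1 = tan²(45°−27.6°/2) = 0.3668; K_a2 = tan²(45°−39.1°/2) = 0.2265.
Layer 1: σ at base = K_a1 γ₁ h₁ = 13.07 kPa; P₁ = ½×13.07×1.8 = 11.76.
Layer 2: σ_v at top = γ₁h₁ = 35.64; σ_h top = K_a2×35.64 = 8.072; σ_h base = K_a2×(35.64+21.0×1.4) = 14.73.
P₂ = ½(8.072+14.73)×1.4 = 15.96. Total P_a = 11.76+15.96 = 27.73 kN/m.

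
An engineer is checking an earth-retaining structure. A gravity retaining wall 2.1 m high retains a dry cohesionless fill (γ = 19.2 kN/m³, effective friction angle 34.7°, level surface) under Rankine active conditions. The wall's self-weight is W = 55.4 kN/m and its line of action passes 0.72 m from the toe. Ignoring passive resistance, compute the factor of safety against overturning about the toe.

K_a = tan²(45° − 34.7°/2) = 0.2745.
P_a = ½K_aγH² = 0.5×0.2745×19.2×2.1² = 11.62 kN/m, acting at H/3 = 0.7000 m above the base.
Overturning moment M_o = P_a × H/3 = 11.62 × 0.7000 = 8.134.
Resisting moment M_r = W × 0.72 = 55.4 × 0.72 = 39.89.
FS_overturning = M_r/M_o = 39.89/8.134 = 4.904.

4.90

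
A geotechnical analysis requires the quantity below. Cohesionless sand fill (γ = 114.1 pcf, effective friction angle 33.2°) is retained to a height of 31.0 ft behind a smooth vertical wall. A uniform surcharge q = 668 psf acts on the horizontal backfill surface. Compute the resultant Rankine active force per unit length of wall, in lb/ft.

K_a = tan²(45° − φ/2) = 0.2924.
Soil triangle: ½ K_a γ H² = 0.5×0.2924×114.1×31.0² = 16030 lb/ft.
Surcharge rectangle: K_a q H = 0.2924×668×31.0 = 6054 lb/ft.
Total = 16030 + 6054 = 22080 lb/ft.

22100 lb/ft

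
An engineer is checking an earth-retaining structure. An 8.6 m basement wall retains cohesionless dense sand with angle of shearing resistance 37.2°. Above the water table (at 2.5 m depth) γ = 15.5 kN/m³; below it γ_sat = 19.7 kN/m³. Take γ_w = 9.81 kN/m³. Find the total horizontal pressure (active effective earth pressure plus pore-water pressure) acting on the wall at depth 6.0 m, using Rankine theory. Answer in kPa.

52.4 kPa

K_a = (1 − sin φ)/(1 + sin φ) = 0.2464.
γ' = 19.7 − 9.81 = 9.890 kN/m³.
Effective vertical stress at 6.0 m: σ'_v = 15.5×2.5 + 9.890×3.50 = 73.36 kPa.
σ'_h = K_a σ'_v = 0.2464 × 73.36 = 18.08 kPa; u = γ_w × 3.50 = 34.34 kPa.
Total σ_h = 18.08 + 34.34 = 52.41 kPa.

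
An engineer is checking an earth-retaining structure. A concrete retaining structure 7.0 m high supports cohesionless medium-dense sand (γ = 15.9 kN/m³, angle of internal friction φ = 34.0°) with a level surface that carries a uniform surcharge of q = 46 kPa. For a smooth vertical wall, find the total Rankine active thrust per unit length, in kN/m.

201 kN/m

K_a = tan²(45° − φ/2) = 0.2827.
Soil triangle: ½ K_a γ H² = 0.5×0.2827×15.9×7.0² = 110.1 kN/m.
Surcharge rectangle: K_a q H = 0.2827×46×7.0 = 91.03 kN/m.
Total = 110.1 + 91.03 = 201.2 kN/m.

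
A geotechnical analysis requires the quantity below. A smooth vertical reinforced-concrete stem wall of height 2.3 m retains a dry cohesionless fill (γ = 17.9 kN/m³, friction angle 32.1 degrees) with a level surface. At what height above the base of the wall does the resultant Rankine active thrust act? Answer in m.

0.767 m

K_a = 0.3060.
The pressure distribution is triangular, so the resultant acts at H/3 above the base = 2.3/3 = 0.7667 m.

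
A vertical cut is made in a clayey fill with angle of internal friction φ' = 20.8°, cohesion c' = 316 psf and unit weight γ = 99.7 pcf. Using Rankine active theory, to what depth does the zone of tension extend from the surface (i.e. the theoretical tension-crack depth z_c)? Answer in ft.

K_a = tan²(45° − 20.8°/2) = 0.4759; √K_a = 0.6899.
The active pressure is zero where K_a γ z = 2c√K_a, so z_c = 2c/(γ√K_a) = 2×316/(99.7×0.6899) = 9.189 ft.

9.19 ft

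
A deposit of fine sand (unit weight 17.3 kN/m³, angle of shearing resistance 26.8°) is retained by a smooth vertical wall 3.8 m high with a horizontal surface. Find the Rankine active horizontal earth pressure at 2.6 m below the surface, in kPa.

17.0 kPa

K_a = (1 − sin φ)/(1 + sin φ) = 0.3785.
σ_h = K_a γ z = 0.3785 × 17.3 × 2.6 = 17.02 kPa.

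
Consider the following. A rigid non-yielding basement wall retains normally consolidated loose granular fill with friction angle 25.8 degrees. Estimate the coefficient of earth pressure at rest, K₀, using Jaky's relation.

0.565

K₀ = 1 − sin φ' = 1 − sin 25.8° = 0.5648.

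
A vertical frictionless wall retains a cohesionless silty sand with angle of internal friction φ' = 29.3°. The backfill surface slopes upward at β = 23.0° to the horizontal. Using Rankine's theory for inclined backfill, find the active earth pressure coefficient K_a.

K_a = cos β · (cos β − √(cos²β − cos²φ)) / (cos β + √(cos²β − cos²φ)).
cos β = 0.9205, cos φ = 0.8721, √(cos²β − cos²φ) = 0.2947.
K_a = 0.9205 × (0.9205 − 0.2947)/(0.9205 + 0.2947) = 0.4741.

0.474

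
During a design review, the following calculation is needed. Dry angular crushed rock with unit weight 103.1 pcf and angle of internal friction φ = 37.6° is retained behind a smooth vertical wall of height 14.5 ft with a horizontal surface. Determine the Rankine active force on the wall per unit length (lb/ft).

2620 lb/ft

K_a = tan²(45° − φ/2) = 0.2421.
P_a = ½ K_a γ H² = 0.5 × 0.2421 × 103.1 × 14.5² = 2624 lb/ft.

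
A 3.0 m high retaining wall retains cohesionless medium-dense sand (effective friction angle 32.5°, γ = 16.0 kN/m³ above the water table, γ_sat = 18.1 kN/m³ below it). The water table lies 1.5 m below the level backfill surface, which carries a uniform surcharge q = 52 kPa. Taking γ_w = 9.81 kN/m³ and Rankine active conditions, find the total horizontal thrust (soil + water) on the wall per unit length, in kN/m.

K_a = tan²(45° − φ/2) = 0.3010.
γ' = 18.1 − 9.81 = 8.290 kN/m³. h₂ = H − d_w = 1.5 m.
σ'_h: at surface K_a·q = 15.65; at WT K_a(q+γd_w) = 22.87; at base K_a(q+γd_w+γ'h₂) = 26.62 kPa.
P₁ = ½(15.65+22.87)×1.5 = 28.89; P₂ = ½(22.87+26.62)×1.5 = 37.12; P_w = ½γ_w h₂² = 11.04.
Total = 28.89+37.12+11.04 = 77.05 kN/m.

77.0 kN/m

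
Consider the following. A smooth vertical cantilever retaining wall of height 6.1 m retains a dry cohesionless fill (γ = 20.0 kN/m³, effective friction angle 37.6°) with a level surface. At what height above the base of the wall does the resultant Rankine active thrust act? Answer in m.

K_a = 0.2421.
The pressure distribution is triangular, so the resultant acts at H/3 above the base = 6.1/3 = 2.033 m.

2.03 m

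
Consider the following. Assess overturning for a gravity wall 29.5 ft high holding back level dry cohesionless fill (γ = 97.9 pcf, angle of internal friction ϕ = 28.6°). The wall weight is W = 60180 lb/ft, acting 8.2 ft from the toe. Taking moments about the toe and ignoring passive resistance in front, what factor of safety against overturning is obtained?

K_a = tan²(45° − 28.6°/2) = 0.3525.
P_a = ½K_aγH² = 0.5×0.3525×97.9×29.5² = 15020 lb/ft, acting at H/3 = 9.833 ft above the base.
Overturning moment M_o = P_a × H/3 = 15020 × 9.833 = 147700.
Resisting moment M_r = W × 8.2 = 60180 × 8.2 = 493500.
FS_overturning = M_r/M_o = 493500/147700 = 3.342.

3.34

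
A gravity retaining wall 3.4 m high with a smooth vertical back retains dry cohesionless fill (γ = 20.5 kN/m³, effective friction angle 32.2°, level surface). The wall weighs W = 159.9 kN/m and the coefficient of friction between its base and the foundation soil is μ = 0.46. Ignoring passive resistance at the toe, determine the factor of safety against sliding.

K_a = tan²(45° − 32.2°/2) = 0.3047.
P_a = ½K_aγH² = 0.5×0.3047×20.5×3.4² = 36.11 kN/m, acting at H/3 = 1.133 m above the base.
FS_sliding = μW / P_a = 0.46×159.9 / 36.11 = 2.037.

2.04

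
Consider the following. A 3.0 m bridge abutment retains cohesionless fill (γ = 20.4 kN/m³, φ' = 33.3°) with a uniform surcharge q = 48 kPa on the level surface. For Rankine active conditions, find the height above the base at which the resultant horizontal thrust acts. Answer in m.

K_a = 0.2911.
Triangular part P₁ = ½K_aγH² = 26.73 at H/3 = 1.000 m; rectangular part P₂ = K_a q H = 41.92 at H/2 = 1.500 m.
ȳ = (P₁·1.000 + P₂·1.500)/(P₁+P₂) = 1.305 m.

1.31 m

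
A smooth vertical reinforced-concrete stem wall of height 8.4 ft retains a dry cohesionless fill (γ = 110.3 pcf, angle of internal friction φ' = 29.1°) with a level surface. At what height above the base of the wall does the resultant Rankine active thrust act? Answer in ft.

2.80 ft

K_a = 0.3456.
The pressure distribution is triangular, so the resultant acts at H/3 above the base = 8.4/3 = 2.800 ft.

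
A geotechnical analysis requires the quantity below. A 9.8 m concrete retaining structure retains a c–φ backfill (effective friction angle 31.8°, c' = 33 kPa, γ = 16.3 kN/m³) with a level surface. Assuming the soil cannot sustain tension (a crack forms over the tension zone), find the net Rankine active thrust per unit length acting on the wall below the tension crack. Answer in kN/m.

16.1 kN/m

K_a = 0.3098; √K_a = 0.5566.
Tension-crack depth z_c = 2c/(γ√K_a) = 2×33/(16.3×0.5566) = 7.275 m.
σ_a at base = K_a γ H − 2c√K_a = 0.3098×16.3×9.8 − 2×33×0.5566 = 12.75 kPa.
P_a = ½ × 12.75 × (H − z_c) = 0.5×12.75×2.525 = 16.10 kN/m.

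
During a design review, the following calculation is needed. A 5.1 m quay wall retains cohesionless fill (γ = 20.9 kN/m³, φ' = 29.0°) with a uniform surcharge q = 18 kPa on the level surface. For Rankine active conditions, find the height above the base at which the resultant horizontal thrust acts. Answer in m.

1.91 m

K_a = 0.3470.
Triangular part P₁ = ½K_aγH² = 94.31 at H/3 = 1.700 m; rectangular part P₂ = K_a q H = 31.85 at H/2 = 2.550 m.
ȳ = (P₁·1.700 + P₂·2.550)/(P₁+P₂) = 1.915 m.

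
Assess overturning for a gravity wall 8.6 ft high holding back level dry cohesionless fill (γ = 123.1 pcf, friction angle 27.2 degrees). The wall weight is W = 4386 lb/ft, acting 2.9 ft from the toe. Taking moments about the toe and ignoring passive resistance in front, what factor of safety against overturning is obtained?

K_a = tan²(45° − 27.2°/2) = 0.3726.
P_a = ½K_aγH² = 0.5×0.3726×123.1×8.6² = 1696 lb/ft, acting at H/3 = 2.867 ft above the base.
Overturning moment M_o = P_a × H/3 = 1696 × 2.867 = 4862.
Resisting moment M_r = W × 2.9 = 4386 × 2.9 = 12720.
FS_overturning = M_r/M_o = 12720/4862 = 2.616.

2.62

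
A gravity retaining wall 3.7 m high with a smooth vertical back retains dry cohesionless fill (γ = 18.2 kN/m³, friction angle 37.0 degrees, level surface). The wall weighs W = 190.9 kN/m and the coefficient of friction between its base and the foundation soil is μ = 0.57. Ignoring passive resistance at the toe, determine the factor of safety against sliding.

3.51

K_a = tan²(45° − 37.0°/2) = 0.2486.
P_a = ½K_aγH² = 0.5×0.2486×18.2×3.7² = 30.97 kN/m, acting at H/3 = 1.233 m above the base.
FS_sliding = μW / P_a = 0.57×190.9 / 30.97 = 3.514.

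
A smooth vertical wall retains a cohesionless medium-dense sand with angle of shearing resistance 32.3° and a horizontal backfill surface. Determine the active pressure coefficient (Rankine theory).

0.303

K_a = tan²(45° − φ/2) = tan²(28.85°) = 0.3035.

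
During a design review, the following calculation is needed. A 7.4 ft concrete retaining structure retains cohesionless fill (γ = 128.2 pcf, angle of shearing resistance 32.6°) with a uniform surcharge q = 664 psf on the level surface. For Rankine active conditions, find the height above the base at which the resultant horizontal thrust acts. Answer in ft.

3.19 ft

K_a = 0.2997.
Triangular part P₁ = ½K_aγH² = 1052 at H/3 = 2.467 ft; rectangular part P₂ = K_a q H = 1473 at H/2 = 3.700 ft.
ȳ = (P₁·2.467 + P₂·3.700)/(P₁+P₂) = 3.186 ft.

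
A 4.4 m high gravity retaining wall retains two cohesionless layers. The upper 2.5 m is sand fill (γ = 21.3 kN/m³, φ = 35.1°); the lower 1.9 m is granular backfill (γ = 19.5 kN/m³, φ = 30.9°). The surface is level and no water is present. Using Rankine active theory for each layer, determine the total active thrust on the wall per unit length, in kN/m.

61.8 kN/m

K_a1 = tan²(45°−35.1°/2) = 0.2698; K_a2 = tan²(45°−30.9°/2) = 0.3214.
Layer 1: σ at base = K_a1 γ₁ h₁ = 14.37 kPa; P₁ = ½×14.37×2.5 = 17.96.
Layer 2: σ_v at top = γ₁h₁ = 53.25; σ_h top = K_a2×53.25 = 17.11; σ_h base = K_a2×(53.25+19.5×1.9) = 29.02.
P₂ = ½(17.11+29.02)×1.9 = 43.83. Total P_a = 17.96+43.83 = 61.79 kN/m.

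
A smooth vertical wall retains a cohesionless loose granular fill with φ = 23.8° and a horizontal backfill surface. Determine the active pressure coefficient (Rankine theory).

0.425

K_a = (1 − sin φ)/(1 + sin φ) = (1 − sin 23.8°)/(1 + sin 23.8°) = 0.4250.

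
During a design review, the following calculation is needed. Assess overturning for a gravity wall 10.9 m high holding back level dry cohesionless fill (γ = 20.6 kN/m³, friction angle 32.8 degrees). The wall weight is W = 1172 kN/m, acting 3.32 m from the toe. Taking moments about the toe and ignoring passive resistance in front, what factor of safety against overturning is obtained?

2.94

K_a = tan²(45° − 32.8°/2) = 0.2973.
P_a = ½K_aγH² = 0.5×0.2973×20.6×10.9² = 363.8 kN/m, acting at H/3 = 3.633 m above the base.
Overturning moment M_o = P_a × H/3 = 363.8 × 3.633 = 1322.
Resisting moment M_r = W × 3.32 = 1172 × 3.32 = 3891.
FS_overturning = M_r/M_o = 3891/1322 = 2.944.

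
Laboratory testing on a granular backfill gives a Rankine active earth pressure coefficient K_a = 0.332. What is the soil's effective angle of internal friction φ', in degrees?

30.1°

K_a = tan²(45° − φ/2) ⇒ 45° − φ/2 = arctan(√0.332) = 29.95°.
φ = 2(45° − 29.95°) = 30.10°.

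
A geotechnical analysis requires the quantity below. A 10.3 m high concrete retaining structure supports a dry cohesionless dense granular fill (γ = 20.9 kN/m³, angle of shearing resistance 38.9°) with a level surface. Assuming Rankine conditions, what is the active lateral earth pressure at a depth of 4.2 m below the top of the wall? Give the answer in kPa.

20.1 kPa

K_a = (1 − sin φ)/(1 + sin φ) = 0.2285.
σ_h = K_a γ z = 0.2285 × 20.9 × 4.2 = 20.06 kPa.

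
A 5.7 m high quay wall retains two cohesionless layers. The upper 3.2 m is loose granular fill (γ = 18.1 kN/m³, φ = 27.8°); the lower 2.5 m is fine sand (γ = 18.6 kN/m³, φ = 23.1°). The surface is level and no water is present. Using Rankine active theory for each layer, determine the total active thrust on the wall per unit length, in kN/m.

K_a1 = tan²(45°−27.8°/2) = 0.3639; K_a2 = tan²(45°−23.1°/2) = 0.4364.
Layer 1: σ at base = K_a1 γ₁ h₁ = 21.08 kPa; P₁ = ½×21.08×3.2 = 33.72.
Layer 2: σ_v at top = γ₁h₁ = 57.92; σ_h top = K_a2×57.92 = 25.28; σ_h base = K_a2×(57.92+18.6×2.5) = 45.57.
P₂ = ½(25.28+45.57)×2.5 = 88.56. Total P_a = 33.72+88.56 = 122.3 kN/m.

122 kN/m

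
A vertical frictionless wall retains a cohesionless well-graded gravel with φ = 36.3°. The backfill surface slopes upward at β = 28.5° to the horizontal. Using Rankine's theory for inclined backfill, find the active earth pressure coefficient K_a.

0.378

K_a = cos β · (cos β − √(cos²β − cos²φ)) / (cos β + √(cos²β − cos²φ)).
cos β = 0.8788, cos φ = 0.8059, √(cos²β − cos²φ) = 0.3504.
K_a = 0.8788 × (0.8788 − 0.3504)/(0.8788 + 0.3504) = 0.3778.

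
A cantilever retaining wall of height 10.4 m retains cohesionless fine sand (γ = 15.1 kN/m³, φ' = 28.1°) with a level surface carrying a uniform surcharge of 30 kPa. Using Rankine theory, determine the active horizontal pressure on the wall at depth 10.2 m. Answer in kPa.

K_a = (1 − sin φ)/(1 + sin φ) = 0.3596.
σ_v = γz + q = 15.1 × 10.2 + 30 = 184.0 kPa.
σ_h = K_a σ_v = 0.3596 × 184.0 = 66.18 kPa.

66.2 kPa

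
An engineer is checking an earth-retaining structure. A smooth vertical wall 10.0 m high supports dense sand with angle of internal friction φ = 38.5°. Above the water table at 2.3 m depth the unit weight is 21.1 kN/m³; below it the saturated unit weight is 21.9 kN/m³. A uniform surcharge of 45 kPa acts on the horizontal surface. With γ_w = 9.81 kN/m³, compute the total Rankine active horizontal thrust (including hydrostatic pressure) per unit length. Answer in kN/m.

579 kN/m

K_a = tan²(45° − φ/2) = 0.2327.
γ' = 21.9 − 9.81 = 12.09 kN/m³. h₂ = H − d_w = 7.7 m.
σ'_h: at surface K_a·q = 10.47; at WT K_a(q+γd_w) = 21.76; at base K_a(q+γd_w+γ'h₂) = 43.42 kPa.
P₁ = ½(10.47+21.76)×2.3 = 37.06; P₂ = ½(21.76+43.42)×7.7 = 250.9; P_w = ½γ_w h₂² = 290.8.
Total = 37.06+250.9+290.8 = 578.8 kN/m.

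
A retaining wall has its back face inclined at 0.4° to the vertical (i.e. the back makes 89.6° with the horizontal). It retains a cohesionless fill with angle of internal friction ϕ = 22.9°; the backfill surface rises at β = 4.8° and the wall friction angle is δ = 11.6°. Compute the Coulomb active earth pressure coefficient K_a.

0.430

K_a = sin²(α+φ) / [sin²α · sin(α−δ) · (1 + √{sin(φ+δ)sin(φ−β) / (sin(α−δ)sin(α+β))})²].
With α = 89.6°, φ = 22.9°, δ = 11.6°, β = 4.8°: K_a = 0.4299.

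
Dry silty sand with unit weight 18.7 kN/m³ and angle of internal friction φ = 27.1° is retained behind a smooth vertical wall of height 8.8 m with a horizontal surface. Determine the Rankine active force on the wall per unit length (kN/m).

K_a = tan²(45° − φ/2) = 0.3741.
P_a = ½ K_a γ H² = 0.5 × 0.3741 × 18.7 × 8.8² = 270.8 kN/m.

271 kN/m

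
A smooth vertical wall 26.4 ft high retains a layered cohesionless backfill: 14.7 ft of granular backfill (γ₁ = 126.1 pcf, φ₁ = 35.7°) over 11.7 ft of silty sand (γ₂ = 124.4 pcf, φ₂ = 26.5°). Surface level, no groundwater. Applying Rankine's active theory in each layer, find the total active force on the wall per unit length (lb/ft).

K_a1 = tan²(45°−35.7°/2) = 0.2630; K_a2 = tan²(45°−26.5°/2) = 0.3829.
Layer 1: σ at base = K_a1 γ₁ h₁ = 487.5 psf; P₁ = ½×487.5×14.7 = 3583.
Layer 2: σ_v at top = γ₁h₁ = 1854; σ_h top = K_a2×1854 = 709.8; σ_h base = K_a2×(1854+124.4×11.7) = 1267.
P₂ = ½(709.8+1267)×11.7 = 11570. Total P_a = 3583+11570 = 15150 lb/ft.

15100 lb/ft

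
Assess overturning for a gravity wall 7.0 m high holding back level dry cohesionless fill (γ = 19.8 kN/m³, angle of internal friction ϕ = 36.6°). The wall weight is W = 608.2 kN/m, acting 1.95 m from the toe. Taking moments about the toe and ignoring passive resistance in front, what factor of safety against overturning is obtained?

4.14

K_a = tan²(45° − 36.6°/2) = 0.2530.
P_a = ½K_aγH² = 0.5×0.2530×19.8×7.0² = 122.7 kN/m, acting at H/3 = 2.333 m above the base.
Overturning moment M_o = P_a × H/3 = 122.7 × 2.333 = 286.3.
Resisting moment M_r = W × 1.95 = 608.2 × 1.95 = 1186.
FS_overturning = M_r/M_o = 1186/286.3 = 4.142.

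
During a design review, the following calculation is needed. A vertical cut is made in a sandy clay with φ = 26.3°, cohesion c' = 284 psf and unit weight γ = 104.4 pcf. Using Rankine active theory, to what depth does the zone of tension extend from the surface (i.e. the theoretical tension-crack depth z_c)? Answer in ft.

8.76 ft

K_a = tan²(45° − 26.3°/2) = 0.3859; √K_a = 0.6212.
The active pressure is zero where K_a γ z = 2c√K_a, so z_c = 2c/(γ√K_a) = 2×284/(104.4×0.6212) = 8.758 ft.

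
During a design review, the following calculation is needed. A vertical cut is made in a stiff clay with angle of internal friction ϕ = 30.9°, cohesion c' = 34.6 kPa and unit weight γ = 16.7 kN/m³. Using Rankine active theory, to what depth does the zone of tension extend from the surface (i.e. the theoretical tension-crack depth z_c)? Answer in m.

7.31 m

K_a = tan²(45° − 30.9°/2) = 0.3214; √K_a = 0.5669.
The active pressure is zero where K_a γ z = 2c√K_a, so z_c = 2c/(γ√K_a) = 2×34.6/(16.7×0.5669) = 7.309 m.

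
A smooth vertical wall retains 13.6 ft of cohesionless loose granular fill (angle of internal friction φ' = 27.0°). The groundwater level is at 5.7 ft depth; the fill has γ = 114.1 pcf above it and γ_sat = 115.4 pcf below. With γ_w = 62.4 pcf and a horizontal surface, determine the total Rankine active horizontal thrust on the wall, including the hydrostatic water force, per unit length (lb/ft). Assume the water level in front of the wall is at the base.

K_a = tan²(45° − φ/2) = 0.3755.
γ' = 115.4 − 62.4 = 53.00 pcf. Depth below WT = 7.9 ft.
σ'_h at WT = K_a γ d_w = 244.2 psf; at base = 244.2 + K_a γ' × 7.9 = 401.5 psf.
P₁ (0–5.7 ft) = ½×244.2×5.7 = 696.1. P₂ (5.7–13.6 ft) = ½(244.2+401.5)×7.9 = 2550.
P_w = ½ γ_w h₂² = 0.5×62.4×7.9² = 1947. Total = 696.1+2550+1947 = 5194 lb/ft.

5190 lb/ft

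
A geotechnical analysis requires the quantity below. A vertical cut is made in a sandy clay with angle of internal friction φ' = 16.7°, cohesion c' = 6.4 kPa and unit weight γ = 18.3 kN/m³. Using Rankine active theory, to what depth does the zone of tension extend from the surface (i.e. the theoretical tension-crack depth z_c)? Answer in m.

K_a = tan²(45° − 16.7°/2) = 0.5536; √K_a = 0.7440.
The active pressure is zero where K_a γ z = 2c√K_a, so z_c = 2c/(γ√K_a) = 2×6.4/(18.3×0.7440) = 0.9401 m.

0.940 m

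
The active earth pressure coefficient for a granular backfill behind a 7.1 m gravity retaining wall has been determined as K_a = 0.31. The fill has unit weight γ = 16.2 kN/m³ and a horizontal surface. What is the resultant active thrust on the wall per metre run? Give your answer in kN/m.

127 kN/m

P = ½ K_a γ H² = 0.5 × 0.31 × 16.2 × 7.1² = 126.6 kN/m.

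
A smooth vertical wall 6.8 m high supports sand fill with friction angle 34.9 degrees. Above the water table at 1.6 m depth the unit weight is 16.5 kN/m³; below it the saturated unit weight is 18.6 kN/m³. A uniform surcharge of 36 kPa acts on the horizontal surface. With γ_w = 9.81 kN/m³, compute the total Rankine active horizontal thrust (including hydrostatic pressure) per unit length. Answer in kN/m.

K_a = tan²(45° − φ/2) = 0.2721.
γ' = 18.6 − 9.81 = 8.790 kN/m³. h₂ = H − d_w = 5.2 m.
σ'_h: at surface K_a·q = 9.797; at WT K_a(q+γd_w) = 16.98; at base K_a(q+γd_w+γ'h₂) = 29.42 kPa.
P₁ = ½(9.797+16.98)×1.6 = 21.42; P₂ = ½(16.98+29.42)×5.2 = 120.6; P_w = ½γ_w h₂² = 132.6.
Total = 21.42+120.6+132.6 = 274.7 kN/m.

275 kN/m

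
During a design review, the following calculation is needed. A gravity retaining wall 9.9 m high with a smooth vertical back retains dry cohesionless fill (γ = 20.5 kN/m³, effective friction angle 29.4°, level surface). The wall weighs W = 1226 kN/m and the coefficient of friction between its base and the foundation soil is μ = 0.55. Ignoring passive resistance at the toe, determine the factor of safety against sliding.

1.97

K_a = tan²(45° − 29.4°/2) = 0.3415.
P_a = ½K_aγH² = 0.5×0.3415×20.5×9.9² = 343.0 kN/m, acting at H/3 = 3.300 m above the base.
FS_sliding = μW / P_a = 0.55×1226 / 343.0 = 1.966.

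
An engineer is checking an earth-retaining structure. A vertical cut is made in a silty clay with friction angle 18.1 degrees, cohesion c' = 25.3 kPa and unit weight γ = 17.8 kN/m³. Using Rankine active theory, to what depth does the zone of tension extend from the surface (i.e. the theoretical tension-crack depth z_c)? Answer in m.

K_a = tan²(45° − 18.1°/2) = 0.5259; √K_a = 0.7252.
The active pressure is zero where K_a γ z = 2c√K_a, so z_c = 2c/(γ√K_a) = 2×25.3/(17.8×0.7252) = 3.920 m.

3.92 m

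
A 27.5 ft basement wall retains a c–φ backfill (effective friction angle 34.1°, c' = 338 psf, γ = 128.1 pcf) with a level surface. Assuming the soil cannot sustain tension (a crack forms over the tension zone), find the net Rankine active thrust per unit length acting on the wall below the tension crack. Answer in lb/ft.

5560 lb/ft

K_a = 0.2815; √K_a = 0.5306.
Tension-crack depth z_c = 2c/(γ√K_a) = 2×338/(128.1×0.5306) = 9.946 ft.
σ_a at base = K_a γ H − 2c√K_a = 0.2815×128.1×27.5 − 2×338×0.5306 = 633.1 psf.
P_a = ½ × 633.1 × (H − z_c) = 0.5×633.1×17.55 = 5557 lb/ft.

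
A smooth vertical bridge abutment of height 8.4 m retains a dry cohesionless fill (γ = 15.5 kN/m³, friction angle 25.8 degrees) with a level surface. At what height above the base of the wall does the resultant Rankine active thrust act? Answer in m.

2.80 m

K_a = 0.3935.
The pressure distribution is triangular, so the resultant acts at H/3 above the base = 8.4/3 = 2.800 m.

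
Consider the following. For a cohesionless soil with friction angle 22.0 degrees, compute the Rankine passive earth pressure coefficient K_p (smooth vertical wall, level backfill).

2.20

K_p = (1 + sin φ)/(1 − sin φ) = tan²(45° + 22.0°/2) = 2.198.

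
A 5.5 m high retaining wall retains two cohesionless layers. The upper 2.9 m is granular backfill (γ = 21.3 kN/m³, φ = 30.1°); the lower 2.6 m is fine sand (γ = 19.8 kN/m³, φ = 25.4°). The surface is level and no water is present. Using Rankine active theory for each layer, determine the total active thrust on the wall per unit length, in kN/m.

121 kN/m

K_a1 = tan²(45°−30.1°/2) = 0.3320; K_a2 = tan²(45°−25.4°/2) = 0.3996.
Layer 1: σ at base = K_a1 γ₁ h₁ = 20.51 kPa; P₁ = ½×20.51×2.9 = 29.74.
Layer 2: σ_v at top = γ₁h₁ = 61.77; σ_h top = K_a2×61.77 = 24.69; σ_h base = K_a2×(61.77+19.8×2.6) = 45.26.
P₂ = ½(24.69+45.26)×2.6 = 90.93. Total P_a = 29.74+90.93 = 120.7 kN/m.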